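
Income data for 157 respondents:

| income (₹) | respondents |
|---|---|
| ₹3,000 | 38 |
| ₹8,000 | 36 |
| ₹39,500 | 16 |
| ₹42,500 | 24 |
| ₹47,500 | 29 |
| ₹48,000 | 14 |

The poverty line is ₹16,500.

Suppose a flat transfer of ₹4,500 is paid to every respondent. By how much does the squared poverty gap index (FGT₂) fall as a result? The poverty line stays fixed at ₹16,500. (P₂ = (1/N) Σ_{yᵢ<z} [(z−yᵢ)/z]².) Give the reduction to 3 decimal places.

Before: below the line — 38×₹3,000, 36×₹8,000; squared poverty gap index (FGT₂) = 0.22288.
After the ₹4,500 transfer: below the line — 38×₹7,500, 36×₹12,500; squared poverty gap index (FGT₂) = 0.08549.
Reduction = 0.22288 − 0.08549 = 0.137.

0.137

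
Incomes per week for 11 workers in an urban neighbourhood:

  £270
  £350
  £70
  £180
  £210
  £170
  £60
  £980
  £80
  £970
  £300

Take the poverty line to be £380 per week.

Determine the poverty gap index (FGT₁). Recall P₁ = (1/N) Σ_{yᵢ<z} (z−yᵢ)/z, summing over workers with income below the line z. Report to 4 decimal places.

Below the line: £60, £70, £80, £170, £180, £210, £270, £300, £350 (q = 9 of N = 11).
Gap ratios (z−y)/z: (380−60)/380 = 0.8421; (380−70)/380 = 0.8158; (380−80)/380 = 0.7895; (380−170)/380 = 0.5526; (380−180)/380 = 0.5263; (380−210)/380 = 0.4474; (380−270)/380 = 0.2895; (380−300)/380 = 0.2105; (380−350)/380 = 0.0789.
Sum of shortfalls = 4.552632; P₁ averages over all N: 4.552632 / 11 = 0.4139.

0.4139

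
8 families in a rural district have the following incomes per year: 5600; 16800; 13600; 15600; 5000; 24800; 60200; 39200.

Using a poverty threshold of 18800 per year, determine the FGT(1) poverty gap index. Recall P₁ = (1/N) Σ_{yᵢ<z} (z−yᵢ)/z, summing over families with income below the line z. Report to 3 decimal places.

Below z: 5000, 5600, 13600, 15600, 16800 (q = 5 of N = 8).
Gap ratios (z−y)/z: (18800−5000)/18800 = 0.7340; (18800−5600)/18800 = 0.7021; (18800−13600)/18800 = 0.2766; (18800−15600)/18800 = 0.1702; (18800−16800)/18800 = 0.1064.
Sum of shortfalls = 1.989362; P₁ averages over all N: 1.989362 / 8 = 0.249.

0.249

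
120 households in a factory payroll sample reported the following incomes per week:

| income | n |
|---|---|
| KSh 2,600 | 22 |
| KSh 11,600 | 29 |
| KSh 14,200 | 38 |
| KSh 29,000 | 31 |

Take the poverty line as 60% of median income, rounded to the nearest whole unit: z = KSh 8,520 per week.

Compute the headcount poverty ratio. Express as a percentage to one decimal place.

18.3%

22 of the 120 households have income below KSh 8,520.
H = 22/120 = 18.3%.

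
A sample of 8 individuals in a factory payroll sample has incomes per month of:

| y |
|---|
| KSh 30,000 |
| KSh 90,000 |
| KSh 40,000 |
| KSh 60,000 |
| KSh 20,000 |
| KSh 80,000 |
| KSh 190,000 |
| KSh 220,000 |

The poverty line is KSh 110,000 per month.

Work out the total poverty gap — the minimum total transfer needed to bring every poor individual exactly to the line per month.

Poor units: KSh 20,000, KSh 30,000, KSh 40,000, KSh 60,000, KSh 80,000, KSh 90,000 (q = 6 of N = 8).
Individual gaps: 110000−20000 = 90000; 110000−30000 = 80000; 110000−40000 = 70000; 110000−60000 = 50000; 110000−80000 = 30000; 110000−90000 = 20000.
Aggregate gap = KSh 340,000.

KSh 340,000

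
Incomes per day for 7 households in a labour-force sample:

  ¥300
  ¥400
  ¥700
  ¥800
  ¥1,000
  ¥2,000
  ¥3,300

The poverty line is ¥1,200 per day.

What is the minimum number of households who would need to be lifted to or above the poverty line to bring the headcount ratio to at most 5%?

Currently q = 5 of N = 7 are below the line (H = 0.714).
A headcount ratio of at most 5% allows at most ⌊0.05 × 7⌋ = 0 poor households.
So at least 5 − 0 = 5 must be lifted.

5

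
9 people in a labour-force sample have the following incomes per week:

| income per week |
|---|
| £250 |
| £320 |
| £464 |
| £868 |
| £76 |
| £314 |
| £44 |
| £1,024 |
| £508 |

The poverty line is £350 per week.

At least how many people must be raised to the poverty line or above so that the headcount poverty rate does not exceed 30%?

3

Currently q = 5 of N = 9 are below the line (H = 0.556).
A headcount ratio of at most 30% allows at most ⌊0.30 × 9⌋ = 2 poor people.
So at least 5 − 2 = 3 must be lifted.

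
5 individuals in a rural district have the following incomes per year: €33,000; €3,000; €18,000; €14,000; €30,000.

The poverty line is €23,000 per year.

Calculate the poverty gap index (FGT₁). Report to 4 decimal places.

Below the line: €3,000, €14,000, €18,000 (q = 3 of N = 5).
Relative gaps: (23000−3000)/23000 = 0.8696; (23000−14000)/23000 = 0.3913; (23000−18000)/23000 = 0.2174.
Sum of shortfalls = 1.478261; P₁ averages over all N: 1.478261 / 5 = 0.2957.

0.2957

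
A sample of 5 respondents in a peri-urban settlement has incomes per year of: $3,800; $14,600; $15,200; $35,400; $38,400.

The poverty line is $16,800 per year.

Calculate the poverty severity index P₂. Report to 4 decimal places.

0.1250

Below the line: $3,800, $14,600, $15,200 (q = 3 of N = 5).
Gap ratios (z−y)/z: (16800−3800)/16800 = 0.7738; (16800−14600)/16800 = 0.1310; (16800−15200)/16800 = 0.0952.
Squared: 0.5988; 0.0171; 0.0091.
Sum = 0.625000; P₂ = 0.625000 / 5 = 0.1250.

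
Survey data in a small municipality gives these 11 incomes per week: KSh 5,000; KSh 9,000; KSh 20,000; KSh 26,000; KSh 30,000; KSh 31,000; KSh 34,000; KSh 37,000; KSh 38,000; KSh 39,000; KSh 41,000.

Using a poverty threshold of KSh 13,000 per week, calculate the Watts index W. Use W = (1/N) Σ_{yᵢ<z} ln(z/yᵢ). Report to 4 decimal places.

0.1203

Below the line: KSh 5,000, KSh 9,000 (q = 2 of N = 11).
ln(z/y) terms: ln(13000/5000) = 0.9555; ln(13000/9000) = 0.3677.
W = 1.323236 / 11 = 0.1203.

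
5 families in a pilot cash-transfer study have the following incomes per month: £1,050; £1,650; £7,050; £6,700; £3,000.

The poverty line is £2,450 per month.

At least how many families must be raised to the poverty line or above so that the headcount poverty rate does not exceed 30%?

2 of the 5 families are poor, so H = 2/5 = 0.400.
A headcount ratio of at most 30% allows at most ⌊0.30 × 5⌋ = 1 poor families.
So at least 2 − 1 = 1 must be lifted.

1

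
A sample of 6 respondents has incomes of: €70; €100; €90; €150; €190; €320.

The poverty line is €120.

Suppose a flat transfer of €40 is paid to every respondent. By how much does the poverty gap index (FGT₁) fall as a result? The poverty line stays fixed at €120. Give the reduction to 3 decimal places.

0.125

Before: below the line — €70, €90, €100; poverty gap index (FGT₁) = 0.13889.
After the €40 transfer: below the line — €110; poverty gap index (FGT₁) = 0.01389.
Reduction = 0.13889 − 0.01389 = 0.125.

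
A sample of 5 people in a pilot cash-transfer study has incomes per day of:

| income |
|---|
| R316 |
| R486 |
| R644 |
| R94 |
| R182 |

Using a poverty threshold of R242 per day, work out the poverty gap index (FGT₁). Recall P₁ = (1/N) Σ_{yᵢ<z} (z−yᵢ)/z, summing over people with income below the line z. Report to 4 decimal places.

0.1719

Incomes under z: R94, R182 (q = 2 of N = 5).
Gap ratios (z−y)/z: (242−94)/242 = 0.6116; (242−182)/242 = 0.2479.
Σ = 0.859504. Dividing by the full population N = 5 gives P₁ = 0.1719.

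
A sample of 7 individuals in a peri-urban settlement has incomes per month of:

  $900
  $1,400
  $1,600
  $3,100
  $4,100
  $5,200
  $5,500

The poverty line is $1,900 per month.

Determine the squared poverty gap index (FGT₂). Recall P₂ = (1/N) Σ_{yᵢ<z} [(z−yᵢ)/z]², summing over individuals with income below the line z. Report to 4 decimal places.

0.0530

Below z: $900, $1,400, $1,600 (q = 3 of N = 7).
Gap ratios (z−y)/z: (1900−900)/1900 = 0.5263; (1900−1400)/1900 = 0.2632; (1900−1600)/1900 = 0.1579.
Squared: 0.2770; 0.0693; 0.0249.
Sum = 0.371191; P₂ = 0.371191 / 7 = 0.0530.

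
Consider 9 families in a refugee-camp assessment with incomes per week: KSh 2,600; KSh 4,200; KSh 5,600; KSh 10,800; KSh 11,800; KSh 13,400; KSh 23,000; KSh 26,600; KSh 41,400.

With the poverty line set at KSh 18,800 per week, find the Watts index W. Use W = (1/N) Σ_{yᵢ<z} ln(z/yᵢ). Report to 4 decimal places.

Incomes under z: KSh 2,600, KSh 4,200, KSh 5,600, KSh 10,800, KSh 11,800, KSh 13,400 (q = 6 of N = 9).
ln(z/y) terms: ln(18800/2600) = 1.9783; ln(18800/4200) = 1.4988; ln(18800/5600) = 1.2111; ln(18800/10800) = 0.5543; ln(18800/11800) = 0.4658; ln(18800/13400) = 0.3386.
W = 6.046878 / 9 = 0.6719.

0.6719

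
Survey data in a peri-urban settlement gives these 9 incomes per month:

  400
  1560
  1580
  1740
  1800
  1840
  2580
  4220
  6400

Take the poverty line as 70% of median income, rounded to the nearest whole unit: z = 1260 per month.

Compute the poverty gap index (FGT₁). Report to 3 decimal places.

0.076

Incomes under z: 400 (q = 1 of N = 9).
Relative gaps: (1260−400)/1260 = 0.6825.
Σ = 0.682540. Dividing by the full population N = 9 gives P₁ = 0.076.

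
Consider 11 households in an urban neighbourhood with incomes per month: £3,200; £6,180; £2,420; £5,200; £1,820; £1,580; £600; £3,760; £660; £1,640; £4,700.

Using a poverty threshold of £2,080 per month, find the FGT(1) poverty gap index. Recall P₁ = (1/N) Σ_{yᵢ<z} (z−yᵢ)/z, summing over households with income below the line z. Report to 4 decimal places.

0.1792

Poor units: £600, £660, £1,580, £1,640, £1,820 (q = 5 of N = 11).
Normalized shortfalls: (2080−600)/2080 = 0.7115; (2080−660)/2080 = 0.6827; (2080−1580)/2080 = 0.2404; (2080−1640)/2080 = 0.2115; (2080−1820)/2080 = 0.1250.
Sum of shortfalls = 1.971154; P₁ averages over all N: 1.971154 / 11 = 0.1792.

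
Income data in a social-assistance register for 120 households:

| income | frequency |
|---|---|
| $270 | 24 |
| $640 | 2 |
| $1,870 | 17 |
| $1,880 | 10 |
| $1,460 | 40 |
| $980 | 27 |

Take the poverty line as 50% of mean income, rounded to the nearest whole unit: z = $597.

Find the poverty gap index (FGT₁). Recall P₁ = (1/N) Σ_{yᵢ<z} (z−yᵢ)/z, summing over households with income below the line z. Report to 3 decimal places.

Below the line: 24×$270 (q = 24 of N = 120).
Normalized shortfalls: (597−270)/597 = 0.5477 (×24).
Σ = 13.145729. Dividing by the full population N = 120 gives P₁ = 0.110.

0.110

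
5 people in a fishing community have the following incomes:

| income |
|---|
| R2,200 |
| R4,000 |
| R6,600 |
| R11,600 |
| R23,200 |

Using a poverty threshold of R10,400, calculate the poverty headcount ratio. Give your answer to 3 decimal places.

3 of the 5 people have income below R10,400.
H = 3/5 = 0.600.

0.600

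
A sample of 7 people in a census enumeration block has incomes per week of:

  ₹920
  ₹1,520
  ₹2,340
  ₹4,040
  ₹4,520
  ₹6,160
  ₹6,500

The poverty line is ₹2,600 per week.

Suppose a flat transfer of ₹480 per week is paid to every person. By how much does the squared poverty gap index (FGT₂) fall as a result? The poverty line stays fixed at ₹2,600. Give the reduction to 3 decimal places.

0.048

Before: below the line — ₹920, ₹1,520, ₹2,340; squared poverty gap index (FGT₂) = 0.08572.
After the ₹480 transfer: below the line — ₹1,400, ₹2,000; squared poverty gap index (FGT₂) = 0.03804.
Reduction = 0.08572 − 0.03804 = 0.048.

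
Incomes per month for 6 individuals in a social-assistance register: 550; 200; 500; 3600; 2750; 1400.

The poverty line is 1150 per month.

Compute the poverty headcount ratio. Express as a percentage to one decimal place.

3 of the 6 individuals have income below 1150.
H = 3/6 = 50.0%.

50.0%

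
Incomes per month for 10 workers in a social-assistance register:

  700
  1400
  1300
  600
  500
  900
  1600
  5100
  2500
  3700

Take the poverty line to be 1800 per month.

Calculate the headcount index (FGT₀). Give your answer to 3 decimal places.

7 of the 10 workers have income below 1800.
H = 7/10 = 0.700.

0.700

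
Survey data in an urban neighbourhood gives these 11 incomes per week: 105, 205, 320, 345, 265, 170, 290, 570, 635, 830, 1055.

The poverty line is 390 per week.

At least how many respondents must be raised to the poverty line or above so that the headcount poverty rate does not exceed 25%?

5

Currently q = 7 of N = 11 are below the line (H = 0.636).
A headcount ratio of at most 25% allows at most ⌊0.25 × 11⌋ = 2 poor respondents.
So at least 7 − 2 = 5 must be lifted.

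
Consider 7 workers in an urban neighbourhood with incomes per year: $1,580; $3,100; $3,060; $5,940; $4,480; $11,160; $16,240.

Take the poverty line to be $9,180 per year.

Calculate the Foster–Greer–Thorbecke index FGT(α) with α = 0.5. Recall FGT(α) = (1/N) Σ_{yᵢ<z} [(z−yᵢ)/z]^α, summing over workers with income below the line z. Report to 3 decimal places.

0.550

Incomes under z: $1,580, $3,060, $3,100, $4,480, $5,940 (q = 5 of N = 7).
Normalized shortfalls: (9180−1580)/9180 = 0.8279; (9180−3060)/9180 = 0.6667; (9180−3100)/9180 = 0.6623; (9180−4480)/9180 = 0.5120; (9180−5940)/9180 = 0.3529.
Raised to α = 0.5: 0.90988; 0.81650; 0.81382; 0.71553; 0.59409.
Sum = 3.849821; FGT(0.5) = 3.849821 / 7 = 0.550.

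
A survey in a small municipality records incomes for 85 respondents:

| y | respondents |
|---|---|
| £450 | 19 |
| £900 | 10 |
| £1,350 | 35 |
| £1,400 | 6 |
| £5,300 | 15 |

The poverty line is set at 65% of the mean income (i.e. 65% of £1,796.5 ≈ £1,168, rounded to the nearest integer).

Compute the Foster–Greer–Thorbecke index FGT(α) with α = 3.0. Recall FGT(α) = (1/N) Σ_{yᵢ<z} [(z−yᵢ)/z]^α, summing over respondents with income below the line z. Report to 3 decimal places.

Poor units: 19×£450, 10×£900 (q = 29 of N = 85).
Normalized shortfalls: (1168−450)/1168 = 0.6147 (×19); (1168−900)/1168 = 0.2295 (×10).
Raised to α = 3.0: 0.23230 (×19); 0.01208 (×10).
Sum = 4.534458; FGT(3.0) = 4.534458 / 85 = 0.053.

0.053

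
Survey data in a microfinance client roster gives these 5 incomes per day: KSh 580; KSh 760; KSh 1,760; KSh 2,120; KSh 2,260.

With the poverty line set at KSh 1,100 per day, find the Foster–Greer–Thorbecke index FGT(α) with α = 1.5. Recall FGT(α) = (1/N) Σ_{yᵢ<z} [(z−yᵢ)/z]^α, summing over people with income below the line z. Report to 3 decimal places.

Below z: KSh 580, KSh 760 (q = 2 of N = 5).
Relative gaps: (1100−580)/1100 = 0.4727; (1100−760)/1100 = 0.3091.
Raised to α = 1.5: 0.32502; 0.17184.
Sum = 0.496866; FGT(1.5) = 0.496866 / 5 = 0.099.

0.099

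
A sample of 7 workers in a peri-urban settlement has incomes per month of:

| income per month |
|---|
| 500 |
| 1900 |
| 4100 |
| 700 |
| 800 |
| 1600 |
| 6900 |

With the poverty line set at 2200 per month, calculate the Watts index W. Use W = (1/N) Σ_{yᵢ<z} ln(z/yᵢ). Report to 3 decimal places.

0.586

Below z: 500, 700, 800, 1600, 1900 (q = 5 of N = 7).
Log shortfalls: ln(2200/500) = 1.4816; ln(2200/700) = 1.1451; ln(2200/800) = 1.0116; ln(2200/1600) = 0.3185; ln(2200/1900) = 0.1466.
W = 4.103395 / 7 = 0.586.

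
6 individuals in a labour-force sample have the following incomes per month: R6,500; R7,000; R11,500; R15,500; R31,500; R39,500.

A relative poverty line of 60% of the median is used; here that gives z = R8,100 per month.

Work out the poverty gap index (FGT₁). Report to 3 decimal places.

Incomes under z: R6,500, R7,000 (q = 2 of N = 6).
Shortfall ratios: (8100−6500)/8100 = 0.1975; (8100−7000)/8100 = 0.1358.
Σ = 0.333333. Dividing by the full population N = 6 gives P₁ = 0.056.

0.056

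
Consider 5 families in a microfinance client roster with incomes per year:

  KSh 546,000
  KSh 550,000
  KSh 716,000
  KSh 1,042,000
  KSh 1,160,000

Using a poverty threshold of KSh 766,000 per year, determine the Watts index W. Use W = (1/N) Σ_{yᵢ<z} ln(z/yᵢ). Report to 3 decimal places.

Incomes under z: KSh 546,000, KSh 550,000, KSh 716,000 (q = 3 of N = 5).
Log gaps: ln(766000/546000) = 0.3386; ln(766000/550000) = 0.3313; ln(766000/716000) = 0.0675.
W = 0.737329 / 5 = 0.147.

0.147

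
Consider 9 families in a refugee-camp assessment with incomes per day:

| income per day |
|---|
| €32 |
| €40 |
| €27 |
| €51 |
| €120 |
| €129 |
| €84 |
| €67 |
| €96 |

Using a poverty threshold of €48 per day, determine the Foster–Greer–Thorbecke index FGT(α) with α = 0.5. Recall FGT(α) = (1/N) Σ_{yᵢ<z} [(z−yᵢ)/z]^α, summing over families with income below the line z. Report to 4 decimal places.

Below z: €27, €32, €40 (q = 3 of N = 9).
Normalized shortfalls: (48−27)/48 = 0.4375; (48−32)/48 = 0.3333; (48−40)/48 = 0.1667.
Raised to α = 0.5: 0.66144; 0.57735; 0.40825.
Sum = 1.647036; FGT(0.5) = 1.647036 / 9 = 0.1830.

0.1830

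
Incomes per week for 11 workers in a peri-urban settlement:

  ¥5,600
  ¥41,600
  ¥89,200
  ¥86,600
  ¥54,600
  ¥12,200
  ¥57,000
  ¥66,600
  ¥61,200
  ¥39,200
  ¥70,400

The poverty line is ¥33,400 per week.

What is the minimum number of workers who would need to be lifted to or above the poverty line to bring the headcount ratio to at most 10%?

1

Currently q = 2 of N = 11 are below the line (H = 0.182).
A headcount ratio of at most 10% allows at most ⌊0.10 × 11⌋ = 1 poor workers.
So at least 2 − 1 = 1 must be lifted.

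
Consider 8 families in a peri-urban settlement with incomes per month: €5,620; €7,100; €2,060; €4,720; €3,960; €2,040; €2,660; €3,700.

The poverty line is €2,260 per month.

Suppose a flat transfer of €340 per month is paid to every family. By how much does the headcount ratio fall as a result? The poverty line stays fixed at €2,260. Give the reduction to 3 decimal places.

Before: below the line — €2,040, €2,060; headcount ratio = 0.25000.
After the €340 transfer: below the line — none; headcount ratio = 0.00000.
Reduction = 0.25000 − 0.00000 = 0.250.

0.250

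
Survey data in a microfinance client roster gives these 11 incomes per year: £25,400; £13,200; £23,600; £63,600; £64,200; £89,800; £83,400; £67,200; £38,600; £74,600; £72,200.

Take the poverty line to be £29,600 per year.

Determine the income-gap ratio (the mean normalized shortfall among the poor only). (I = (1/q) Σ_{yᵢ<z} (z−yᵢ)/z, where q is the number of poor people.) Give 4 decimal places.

0.2995

Incomes under z: £13,200, £23,600, £25,400 (q = 3 of N = 11).
Relative gaps: 0.5541, 0.2027, 0.1419; sum = 0.898649.
I averages over the q = 3 poor units only: 0.898649 / 3 = 0.2995.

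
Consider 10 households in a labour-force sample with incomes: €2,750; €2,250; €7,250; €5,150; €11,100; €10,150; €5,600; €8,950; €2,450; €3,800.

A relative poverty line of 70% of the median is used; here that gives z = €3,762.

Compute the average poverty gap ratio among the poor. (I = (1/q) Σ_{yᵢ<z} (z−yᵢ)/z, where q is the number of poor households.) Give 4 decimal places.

0.3399

Below the line: €2,250, €2,450, €2,750 (q = 3 of N = 10).
Shortfall ratios (z−y)/z: 0.4019, 0.3488, 0.2690; sum = 1.019670.
I averages over the q = 3 poor units only: 1.019670 / 3 = 0.3399.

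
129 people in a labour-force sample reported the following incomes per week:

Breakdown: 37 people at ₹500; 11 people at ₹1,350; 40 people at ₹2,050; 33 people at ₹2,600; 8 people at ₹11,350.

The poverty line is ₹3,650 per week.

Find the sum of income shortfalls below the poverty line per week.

₹240,500

Below the line: 37×₹500, 11×₹1,350, 40×₹2,050, 33×₹2,600 (q = 121 of N = 129).
Individual gaps: 37×(3650−500) = 116550; 11×(3650−1350) = 25300; 40×(3650−2050) = 64000; 33×(3650−2600) = 34650.
Aggregate gap = ₹240,500.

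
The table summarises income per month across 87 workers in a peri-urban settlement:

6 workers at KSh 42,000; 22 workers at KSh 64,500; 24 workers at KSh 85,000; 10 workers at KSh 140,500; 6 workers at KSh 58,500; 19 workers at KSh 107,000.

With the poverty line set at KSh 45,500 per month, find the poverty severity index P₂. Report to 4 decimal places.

0.0004

Below the line: 6×KSh 42,000 (q = 6 of N = 87).
Shortfall ratios: (45500−42000)/45500 = 0.0769 (×6).
Squared: 0.0059 (×6).
Sum = 0.035503; P₂ = 0.035503 / 87 = 0.0004.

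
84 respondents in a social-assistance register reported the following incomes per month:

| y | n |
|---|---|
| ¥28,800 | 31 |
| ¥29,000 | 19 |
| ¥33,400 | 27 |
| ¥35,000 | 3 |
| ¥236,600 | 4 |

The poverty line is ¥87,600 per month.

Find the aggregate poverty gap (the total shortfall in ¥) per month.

¥4,557,400

Below the line: 31×¥28,800, 19×¥29,000, 27×¥33,400, 3×¥35,000 (q = 80 of N = 84).
Individual gaps: 31×(87600−28800) = 1822800; 19×(87600−29000) = 1113400; 27×(87600−33400) = 1463400; 3×(87600−35000) = 157800.
Aggregate gap = ¥4,557,400.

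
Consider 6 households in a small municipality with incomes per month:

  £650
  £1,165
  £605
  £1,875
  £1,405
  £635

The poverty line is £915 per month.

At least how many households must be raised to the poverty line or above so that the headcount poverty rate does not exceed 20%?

3 of the 6 households are poor, so H = 3/6 = 0.500.
A headcount ratio of at most 20% allows at most ⌊0.20 × 6⌋ = 1 poor households.
So at least 3 − 1 = 2 must be lifted.

2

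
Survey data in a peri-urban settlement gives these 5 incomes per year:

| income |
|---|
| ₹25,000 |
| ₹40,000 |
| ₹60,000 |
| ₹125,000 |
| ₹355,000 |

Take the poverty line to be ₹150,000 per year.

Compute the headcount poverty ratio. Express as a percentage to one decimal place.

80.0%

4 of the 5 workers have income below ₹150,000.
H = 4/5 = 80.0%.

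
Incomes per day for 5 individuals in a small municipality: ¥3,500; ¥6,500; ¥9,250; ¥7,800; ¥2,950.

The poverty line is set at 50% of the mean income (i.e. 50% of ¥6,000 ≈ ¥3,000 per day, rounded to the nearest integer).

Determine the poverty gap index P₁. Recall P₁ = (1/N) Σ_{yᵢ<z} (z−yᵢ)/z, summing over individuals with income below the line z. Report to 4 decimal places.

0.0033

Poor units: ¥2,950 (q = 1 of N = 5).
Normalized shortfalls: (3000−2950)/3000 = 0.0167.
Sum of shortfalls = 0.016667; P₁ averages over all N: 0.016667 / 5 = 0.0033.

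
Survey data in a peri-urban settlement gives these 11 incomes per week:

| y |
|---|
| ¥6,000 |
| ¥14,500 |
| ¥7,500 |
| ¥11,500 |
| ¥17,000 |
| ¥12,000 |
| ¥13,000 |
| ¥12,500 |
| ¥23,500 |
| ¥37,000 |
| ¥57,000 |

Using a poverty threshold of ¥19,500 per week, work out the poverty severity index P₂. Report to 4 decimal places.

0.1360

Poor units: ¥6,000, ¥7,500, ¥11,500, ¥12,000, ¥12,500, ¥13,000, ¥14,500, ¥17,000 (q = 8 of N = 11).
Gap ratios (z−y)/z: (19500−6000)/19500 = 0.6923; (19500−7500)/19500 = 0.6154; (19500−11500)/19500 = 0.4103; (19500−12000)/19500 = 0.3846; (19500−12500)/19500 = 0.3590; (19500−13000)/19500 = 0.3333; (19500−14500)/19500 = 0.2564; (19500−17000)/19500 = 0.1282.
Squared: 0.4793; 0.3787; 0.1683; 0.1479; 0.1289; 0.1111; 0.0657; 0.0164.
Sum = 1.496384; P₂ = 1.496384 / 11 = 0.1360.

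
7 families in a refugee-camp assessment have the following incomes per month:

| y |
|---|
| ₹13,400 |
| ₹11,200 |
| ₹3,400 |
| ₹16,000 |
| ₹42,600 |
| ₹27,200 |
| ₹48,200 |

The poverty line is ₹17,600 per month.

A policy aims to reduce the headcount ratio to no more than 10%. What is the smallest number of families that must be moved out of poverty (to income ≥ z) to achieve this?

Currently q = 4 of N = 7 are below the line (H = 0.571).
A headcount ratio of at most 10% allows at most ⌊0.10 × 7⌋ = 0 poor families.
So at least 4 − 0 = 4 must be lifted.

4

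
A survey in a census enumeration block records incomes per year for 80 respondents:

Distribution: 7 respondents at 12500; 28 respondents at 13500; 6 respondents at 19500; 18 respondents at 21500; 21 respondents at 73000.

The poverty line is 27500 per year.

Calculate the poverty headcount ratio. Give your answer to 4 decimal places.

59 of the 80 respondents have income below 27500.
H = 59/80 = 0.7375.

0.7375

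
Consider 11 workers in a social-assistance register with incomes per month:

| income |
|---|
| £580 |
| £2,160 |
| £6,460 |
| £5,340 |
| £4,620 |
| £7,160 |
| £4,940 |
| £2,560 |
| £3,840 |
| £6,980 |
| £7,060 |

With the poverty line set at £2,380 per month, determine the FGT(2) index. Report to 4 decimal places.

Poor units: £580, £2,160 (q = 2 of N = 11).
Relative gaps: (2380−580)/2380 = 0.7563; (2380−2160)/2380 = 0.0924.
Squared: 0.5720; 0.0085.
Sum = 0.580538; P₂ = 0.580538 / 11 = 0.0528.

0.0528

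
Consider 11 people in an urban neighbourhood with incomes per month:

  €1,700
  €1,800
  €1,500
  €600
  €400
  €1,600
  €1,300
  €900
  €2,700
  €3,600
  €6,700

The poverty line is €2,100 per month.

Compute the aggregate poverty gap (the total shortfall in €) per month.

€7,000

Below z: €400, €600, €900, €1,300, €1,500, €1,600, €1,700, €1,800 (q = 8 of N = 11).
Individual gaps: 2100−400 = 1700; 2100−600 = 1500; 2100−900 = 1200; 2100−1300 = 800; 2100−1500 = 600; 2100−1600 = 500; 2100−1700 = 400; 2100−1800 = 300.
Aggregate gap = €7,000.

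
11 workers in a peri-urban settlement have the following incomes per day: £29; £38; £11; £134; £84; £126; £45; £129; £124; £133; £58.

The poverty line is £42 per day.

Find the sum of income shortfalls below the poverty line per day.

£48

Below z: £11, £29, £38 (q = 3 of N = 11).
Individual gaps: 42−11 = 31; 42−29 = 13; 42−38 = 4.
Aggregate gap = £48.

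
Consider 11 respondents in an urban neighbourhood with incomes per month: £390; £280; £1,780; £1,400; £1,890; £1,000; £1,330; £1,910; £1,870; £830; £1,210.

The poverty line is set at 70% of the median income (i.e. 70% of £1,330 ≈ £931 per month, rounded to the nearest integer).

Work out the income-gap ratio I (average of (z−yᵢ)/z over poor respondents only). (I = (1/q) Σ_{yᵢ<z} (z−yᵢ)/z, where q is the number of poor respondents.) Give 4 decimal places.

Incomes under z: £280, £390, £830 (q = 3 of N = 11).
Shortfall ratios (z−y)/z: 0.6992, 0.5811, 0.1085; sum = 1.388829.
I averages over the q = 3 poor units only: 1.388829 / 3 = 0.4629.

0.4629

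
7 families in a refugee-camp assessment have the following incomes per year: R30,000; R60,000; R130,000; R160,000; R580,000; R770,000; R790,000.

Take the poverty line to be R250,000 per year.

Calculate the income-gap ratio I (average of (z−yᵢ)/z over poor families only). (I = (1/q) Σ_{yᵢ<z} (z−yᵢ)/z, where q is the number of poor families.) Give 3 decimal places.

0.620

Below z: R30,000, R60,000, R130,000, R160,000 (q = 4 of N = 7).
Shortfall ratios (z−y)/z: 0.8800, 0.7600, 0.4800, 0.3600; sum = 2.480000.
The income-gap ratio divides by q (the poor only): 2.480000 / 4 = 0.620.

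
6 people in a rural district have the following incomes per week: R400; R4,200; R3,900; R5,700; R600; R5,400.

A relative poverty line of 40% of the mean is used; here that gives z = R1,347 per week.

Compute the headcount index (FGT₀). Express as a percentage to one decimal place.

33.3%

2 of the 6 people have income below R1,347.
H = 2/6 = 33.3%.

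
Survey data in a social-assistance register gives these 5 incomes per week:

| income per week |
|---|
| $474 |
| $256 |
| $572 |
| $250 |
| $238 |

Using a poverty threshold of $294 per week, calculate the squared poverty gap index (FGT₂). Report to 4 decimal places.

Incomes under z: $238, $250, $256 (q = 3 of N = 5).
Relative gaps: (294−238)/294 = 0.1905; (294−250)/294 = 0.1497; (294−256)/294 = 0.1293.
Squared: 0.0363; 0.0224; 0.0167.
Sum = 0.075385; P₂ = 0.075385 / 5 = 0.0151.

0.0151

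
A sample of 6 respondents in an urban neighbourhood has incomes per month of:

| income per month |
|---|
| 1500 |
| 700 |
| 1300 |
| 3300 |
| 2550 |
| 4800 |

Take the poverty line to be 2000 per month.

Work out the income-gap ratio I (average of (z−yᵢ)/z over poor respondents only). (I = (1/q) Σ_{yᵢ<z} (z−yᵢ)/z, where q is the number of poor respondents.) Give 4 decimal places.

0.4167

Poor units: 700, 1300, 1500 (q = 3 of N = 6).
Shortfall ratios (z−y)/z: 0.6500, 0.3500, 0.2500; sum = 1.250000.
I averages over the q = 3 poor units only: 1.250000 / 3 = 0.4167.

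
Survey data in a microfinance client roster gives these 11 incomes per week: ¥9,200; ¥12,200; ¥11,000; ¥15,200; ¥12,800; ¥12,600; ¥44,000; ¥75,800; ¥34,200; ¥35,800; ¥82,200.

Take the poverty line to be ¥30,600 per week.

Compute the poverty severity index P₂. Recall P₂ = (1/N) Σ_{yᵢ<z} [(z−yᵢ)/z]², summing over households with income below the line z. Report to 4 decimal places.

0.1999

Poor units: ¥9,200, ¥11,000, ¥12,200, ¥12,600, ¥12,800, ¥15,200 (q = 6 of N = 11).
Gap ratios (z−y)/z: (30600−9200)/30600 = 0.6993; (30600−11000)/30600 = 0.6405; (30600−12200)/30600 = 0.6013; (30600−12600)/30600 = 0.5882; (30600−12800)/30600 = 0.5817; (30600−15200)/30600 = 0.5033.
Squared: 0.4891; 0.4103; 0.3616; 0.3460; 0.3384; 0.2533.
Sum = 2.198599; P₂ = 2.198599 / 11 = 0.1999.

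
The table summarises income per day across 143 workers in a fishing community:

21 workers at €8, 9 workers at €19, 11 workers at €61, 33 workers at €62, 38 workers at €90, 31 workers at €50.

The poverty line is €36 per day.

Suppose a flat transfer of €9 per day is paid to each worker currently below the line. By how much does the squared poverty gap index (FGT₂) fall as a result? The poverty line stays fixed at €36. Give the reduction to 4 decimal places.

0.0589

Before: below the line — 21×€8, 9×€19; squared poverty gap index (FGT₂) = 0.102872.
After the €9 transfer: below the line — 21×€17, 9×€28; squared poverty gap index (FGT₂) = 0.044014.
Reduction = 0.102872 − 0.044014 = 0.0589.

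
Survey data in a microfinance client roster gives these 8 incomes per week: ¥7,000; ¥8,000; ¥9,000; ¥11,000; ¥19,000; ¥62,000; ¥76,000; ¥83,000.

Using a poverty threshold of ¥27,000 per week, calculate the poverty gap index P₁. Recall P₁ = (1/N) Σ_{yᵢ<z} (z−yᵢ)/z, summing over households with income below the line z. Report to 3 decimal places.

0.375

Incomes under z: ¥7,000, ¥8,000, ¥9,000, ¥11,000, ¥19,000 (q = 5 of N = 8).
Shortfall ratios: (27000−7000)/27000 = 0.7407; (27000−8000)/27000 = 0.7037; (27000−9000)/27000 = 0.6667; (27000−11000)/27000 = 0.5926; (27000−19000)/27000 = 0.2963.
Σ = 3.000000. Dividing by the full population N = 8 gives P₁ = 0.375.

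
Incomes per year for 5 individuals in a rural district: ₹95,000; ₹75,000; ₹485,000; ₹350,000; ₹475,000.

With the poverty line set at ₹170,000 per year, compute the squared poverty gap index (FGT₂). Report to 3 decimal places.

0.101

Incomes under z: ₹75,000, ₹95,000 (q = 2 of N = 5).
Normalized shortfalls: (170000−75000)/170000 = 0.5588; (170000−95000)/170000 = 0.4412.
Squared: 0.3123; 0.1946.
Sum = 0.506920; P₂ = 0.506920 / 5 = 0.101.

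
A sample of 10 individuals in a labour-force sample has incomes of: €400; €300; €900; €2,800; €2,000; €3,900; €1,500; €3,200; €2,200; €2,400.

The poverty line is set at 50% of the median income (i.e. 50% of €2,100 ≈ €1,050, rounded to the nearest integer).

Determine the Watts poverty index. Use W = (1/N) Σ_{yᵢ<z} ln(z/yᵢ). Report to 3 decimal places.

0.237

Below the line: €300, €400, €900 (q = 3 of N = 10).
Log gaps: ln(1050/300) = 1.2528; ln(1050/400) = 0.9651; ln(1050/900) = 0.1542.
W = 2.371995 / 10 = 0.237.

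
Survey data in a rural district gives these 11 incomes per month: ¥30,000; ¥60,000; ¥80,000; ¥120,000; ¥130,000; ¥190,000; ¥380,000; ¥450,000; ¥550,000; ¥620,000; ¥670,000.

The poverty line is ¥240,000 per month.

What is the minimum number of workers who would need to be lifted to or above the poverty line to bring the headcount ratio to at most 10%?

5

Currently q = 6 of N = 11 are below the line (H = 0.545).
A headcount ratio of at most 10% allows at most ⌊0.10 × 11⌋ = 1 poor workers.
So at least 6 − 1 = 5 must be lifted.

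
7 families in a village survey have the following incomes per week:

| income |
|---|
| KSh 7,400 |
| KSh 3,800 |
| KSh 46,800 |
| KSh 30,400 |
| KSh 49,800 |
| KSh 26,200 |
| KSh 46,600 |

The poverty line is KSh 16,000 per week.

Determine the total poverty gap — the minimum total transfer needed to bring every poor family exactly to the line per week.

Below z: KSh 3,800, KSh 7,400 (q = 2 of N = 7).
Individual gaps: 16000−3800 = 12200; 16000−7400 = 8600.
Aggregate gap = KSh 20,800.

KSh 20,800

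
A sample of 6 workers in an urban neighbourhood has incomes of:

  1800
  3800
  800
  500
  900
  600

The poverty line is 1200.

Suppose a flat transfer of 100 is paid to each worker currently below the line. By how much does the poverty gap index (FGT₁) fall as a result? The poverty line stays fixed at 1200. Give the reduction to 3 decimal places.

0.056

Before: below the line — 500, 600, 800, 900; poverty gap index (FGT₁) = 0.27778.
After the 100 transfer: below the line — 600, 700, 900, 1000; poverty gap index (FGT₁) = 0.22222.
Reduction = 0.27778 − 0.22222 = 0.056.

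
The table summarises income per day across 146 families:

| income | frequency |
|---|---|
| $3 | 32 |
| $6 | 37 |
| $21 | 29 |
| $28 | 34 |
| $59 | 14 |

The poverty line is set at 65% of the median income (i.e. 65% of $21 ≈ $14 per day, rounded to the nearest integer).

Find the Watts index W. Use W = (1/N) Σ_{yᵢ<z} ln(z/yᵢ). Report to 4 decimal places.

Incomes under z: 32×$3, 37×$6 (q = 69 of N = 146).
Log gaps: ln(14/3) = 1.5404 (×32); ln(14/6) = 0.8473 (×37).
W = 80.644262 / 146 = 0.5524.

0.5524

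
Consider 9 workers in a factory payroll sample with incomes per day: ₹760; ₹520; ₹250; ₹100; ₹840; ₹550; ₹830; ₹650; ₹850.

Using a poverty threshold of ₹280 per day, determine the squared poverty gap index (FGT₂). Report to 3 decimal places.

0.047

Poor units: ₹100, ₹250 (q = 2 of N = 9).
Gap ratios (z−y)/z: (280−100)/280 = 0.6429; (280−250)/280 = 0.1071.
Squared: 0.4133; 0.0115.
Sum = 0.424745; P₂ = 0.424745 / 9 = 0.047.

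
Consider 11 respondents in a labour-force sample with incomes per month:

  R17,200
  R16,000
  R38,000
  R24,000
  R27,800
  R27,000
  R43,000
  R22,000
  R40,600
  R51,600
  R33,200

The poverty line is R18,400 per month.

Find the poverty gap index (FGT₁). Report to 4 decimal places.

Below z: R16,000, R17,200 (q = 2 of N = 11).
Gap ratios (z−y)/z: (18400−16000)/18400 = 0.1304; (18400−17200)/18400 = 0.0652.
Σ = 0.195652. Dividing by the full population N = 11 gives P₁ = 0.0178.

0.0178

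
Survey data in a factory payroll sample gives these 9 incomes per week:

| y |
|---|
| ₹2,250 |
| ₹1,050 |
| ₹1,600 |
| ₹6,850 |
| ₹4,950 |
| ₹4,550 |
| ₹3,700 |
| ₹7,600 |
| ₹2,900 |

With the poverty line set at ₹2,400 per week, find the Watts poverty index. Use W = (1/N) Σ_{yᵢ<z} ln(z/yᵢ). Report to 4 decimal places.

Poor units: ₹1,050, ₹1,600, ₹2,250 (q = 3 of N = 9).
Log shortfalls: ln(2400/1050) = 0.8267; ln(2400/1600) = 0.4055; ln(2400/2250) = 0.0645.
W = 1.296682 / 9 = 0.1441.

0.1441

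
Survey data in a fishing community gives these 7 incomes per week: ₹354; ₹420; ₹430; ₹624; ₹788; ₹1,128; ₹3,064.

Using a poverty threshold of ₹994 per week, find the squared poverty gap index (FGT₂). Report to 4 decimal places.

Incomes under z: ₹354, ₹420, ₹430, ₹624, ₹788 (q = 5 of N = 7).
Normalized shortfalls: (994−354)/994 = 0.6439; (994−420)/994 = 0.5775; (994−430)/994 = 0.5674; (994−624)/994 = 0.3722; (994−788)/994 = 0.2072.
Squared: 0.4146; 0.3335; 0.3219; 0.1386; 0.0429.
Sum = 1.251481; P₂ = 1.251481 / 7 = 0.1788.

0.1788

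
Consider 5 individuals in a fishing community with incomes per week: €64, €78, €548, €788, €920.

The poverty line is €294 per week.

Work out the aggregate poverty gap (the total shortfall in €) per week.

€446

Below z: €64, €78 (q = 2 of N = 5).
Individual gaps: 294−64 = 230; 294−78 = 216.
Aggregate gap = €446.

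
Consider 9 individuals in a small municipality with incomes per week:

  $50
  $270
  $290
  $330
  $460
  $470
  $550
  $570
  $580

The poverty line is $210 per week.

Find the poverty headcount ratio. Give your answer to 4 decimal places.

1 of the 9 individuals have income below $210.
H = 1/9 = 0.1111.

0.1111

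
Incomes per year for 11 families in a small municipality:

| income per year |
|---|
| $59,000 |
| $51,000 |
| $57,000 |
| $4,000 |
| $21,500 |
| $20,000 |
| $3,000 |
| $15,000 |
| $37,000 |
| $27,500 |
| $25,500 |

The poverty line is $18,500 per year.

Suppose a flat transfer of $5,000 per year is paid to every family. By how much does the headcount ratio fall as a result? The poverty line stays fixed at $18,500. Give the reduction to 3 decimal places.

Before: below the line — $3,000, $4,000, $15,000; headcount ratio = 0.27273.
After the $5,000 transfer: below the line — $8,000, $9,000; headcount ratio = 0.18182.
Reduction = 0.27273 − 0.18182 = 0.091.

0.091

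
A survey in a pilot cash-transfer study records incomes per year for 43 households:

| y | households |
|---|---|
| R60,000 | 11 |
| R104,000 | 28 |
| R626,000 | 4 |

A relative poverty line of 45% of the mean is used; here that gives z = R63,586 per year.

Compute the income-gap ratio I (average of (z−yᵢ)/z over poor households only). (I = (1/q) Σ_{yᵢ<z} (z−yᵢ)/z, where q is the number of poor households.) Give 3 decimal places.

Incomes under z: 11×R60,000 (q = 11 of N = 43).
Shortfall ratios (z−y)/z: 0.0564 (×11); sum = 0.620357.
I averages over the q = 11 poor units only: 0.620357 / 11 = 0.056.

0.056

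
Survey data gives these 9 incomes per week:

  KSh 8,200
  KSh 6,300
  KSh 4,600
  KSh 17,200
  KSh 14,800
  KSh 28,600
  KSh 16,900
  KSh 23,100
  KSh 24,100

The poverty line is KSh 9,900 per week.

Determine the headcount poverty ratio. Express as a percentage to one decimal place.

3 of the 9 respondents have income below KSh 9,900.
H = 3/9 = 33.3%.

33.3%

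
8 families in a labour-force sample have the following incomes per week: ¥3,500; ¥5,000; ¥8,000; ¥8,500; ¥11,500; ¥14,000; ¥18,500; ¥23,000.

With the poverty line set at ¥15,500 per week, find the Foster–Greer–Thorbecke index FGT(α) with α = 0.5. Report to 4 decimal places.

0.4862

Poor units: ¥3,500, ¥5,000, ¥8,000, ¥8,500, ¥11,500, ¥14,000 (q = 6 of N = 8).
Shortfall ratios: (15500−3500)/15500 = 0.7742; (15500−5000)/15500 = 0.6774; (15500−8000)/15500 = 0.4839; (15500−8500)/15500 = 0.4516; (15500−11500)/15500 = 0.2581; (15500−14000)/15500 = 0.0968.
Raised to α = 0.5: 0.87988; 0.82305; 0.69561; 0.67202; 0.50800; 0.31109.
Sum = 3.889653; FGT(0.5) = 3.889653 / 8 = 0.4862.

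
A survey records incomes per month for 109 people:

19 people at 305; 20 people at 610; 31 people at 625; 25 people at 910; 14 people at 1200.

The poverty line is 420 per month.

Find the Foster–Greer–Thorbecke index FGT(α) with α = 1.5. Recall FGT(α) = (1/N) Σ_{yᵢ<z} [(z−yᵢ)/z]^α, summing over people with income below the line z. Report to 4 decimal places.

0.0250

Below z: 19×305 (q = 19 of N = 109).
Relative gaps: (420−305)/420 = 0.2738 (×19).
Raised to α = 1.5: 0.14328 (×19).
Sum = 2.722240; FGT(1.5) = 2.722240 / 109 = 0.0250.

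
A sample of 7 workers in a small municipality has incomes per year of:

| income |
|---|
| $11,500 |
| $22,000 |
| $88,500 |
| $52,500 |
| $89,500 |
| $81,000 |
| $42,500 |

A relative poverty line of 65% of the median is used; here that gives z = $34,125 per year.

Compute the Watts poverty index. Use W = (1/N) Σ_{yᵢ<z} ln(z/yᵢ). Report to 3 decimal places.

Below z: $11,500, $22,000 (q = 2 of N = 7).
Log shortfalls: ln(34125/11500) = 1.0877; ln(34125/22000) = 0.4390.
W = 1.526671 / 7 = 0.218.

0.218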